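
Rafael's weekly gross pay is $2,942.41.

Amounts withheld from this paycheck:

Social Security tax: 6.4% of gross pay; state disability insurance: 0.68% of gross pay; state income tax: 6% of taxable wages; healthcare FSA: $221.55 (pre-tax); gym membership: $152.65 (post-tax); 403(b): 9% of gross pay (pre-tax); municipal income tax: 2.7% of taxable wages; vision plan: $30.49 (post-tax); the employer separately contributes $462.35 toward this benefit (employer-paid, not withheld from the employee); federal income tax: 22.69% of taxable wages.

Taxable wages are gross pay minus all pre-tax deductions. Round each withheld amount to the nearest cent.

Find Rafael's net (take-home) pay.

$1,293.63

403(b): $2,942.41 × 0.09 = $264.82
Healthcare FSA: $221.55
Pre-tax total = $264.82 + $221.55 = $486.37
Taxable wages = $2,942.41 − $486.37 = $2,456.04
Federal income tax: $2,456.04 × 0.2269 = $557.28
Municipal income tax: $2,456.04 × 0.027 = $66.31
State income tax: $2,456.04 × 0.06 = $147.36
State disability insurance: $2,942.41 × 0.0068 = $20.01
Social Security tax: $2,942.41 × 0.064 = $188.31
Gym membership: $152.65
Vision plan: $30.49
(Employer's $462.35 toward vision plan is not withheld from the employee.)
Total deductions = $264.82 + $221.55 + $557.28 + $66.31 + $147.36 + $20.01 + $188.31 + $152.65 + $30.49 = $1,648.78
Net pay = $2,942.41 − $1,648.78 = $1,293.63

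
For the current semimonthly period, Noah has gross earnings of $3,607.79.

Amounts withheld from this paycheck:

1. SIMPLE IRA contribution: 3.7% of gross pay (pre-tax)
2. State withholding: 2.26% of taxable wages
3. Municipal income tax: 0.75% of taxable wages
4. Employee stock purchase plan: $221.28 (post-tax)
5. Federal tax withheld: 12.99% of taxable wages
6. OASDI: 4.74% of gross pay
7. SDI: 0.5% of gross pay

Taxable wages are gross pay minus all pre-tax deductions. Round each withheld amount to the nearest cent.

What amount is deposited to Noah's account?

$2,508.08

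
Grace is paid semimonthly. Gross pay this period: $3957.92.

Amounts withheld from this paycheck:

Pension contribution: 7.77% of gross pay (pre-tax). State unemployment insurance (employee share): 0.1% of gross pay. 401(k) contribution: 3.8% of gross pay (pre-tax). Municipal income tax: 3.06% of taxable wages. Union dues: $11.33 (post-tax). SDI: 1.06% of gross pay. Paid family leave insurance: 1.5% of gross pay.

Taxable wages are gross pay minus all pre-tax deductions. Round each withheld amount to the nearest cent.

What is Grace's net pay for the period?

Pension contribution: $3957.92 × 0.0777 = $307.53
401(k) contribution: $3957.92 × 0.038 = $150.40
Pre-tax total = $307.53 + $150.40 = $457.93
Taxable wages = $3957.92 − $457.93 = $3499.99
Municipal income tax: $3499.99 × 0.0306 = $107.10
SDI: $3957.92 × 0.0106 = $41.95
Paid family leave insurance: $3957.92 × 0.015 = $59.37
State unemployment insurance (employee share): $3957.92 × 0.001 = $3.96
Union dues: $11.33
Total deductions = $307.53 + $150.40 + $107.10 + $41.95 + $59.37 + $3.96 + $11.33 = $681.64
Net pay = $3957.92 − $681.64 = $3276.28

$3276.28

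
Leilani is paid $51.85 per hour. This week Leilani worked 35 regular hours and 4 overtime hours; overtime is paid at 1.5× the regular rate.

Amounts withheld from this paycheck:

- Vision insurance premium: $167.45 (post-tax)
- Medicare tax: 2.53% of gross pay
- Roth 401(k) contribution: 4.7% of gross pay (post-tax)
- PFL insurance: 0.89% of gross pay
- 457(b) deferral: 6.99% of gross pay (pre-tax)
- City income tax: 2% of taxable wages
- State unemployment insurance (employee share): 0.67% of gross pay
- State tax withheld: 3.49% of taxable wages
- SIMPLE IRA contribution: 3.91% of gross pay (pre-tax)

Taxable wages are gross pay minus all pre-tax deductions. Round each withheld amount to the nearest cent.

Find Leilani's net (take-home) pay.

$1,435.84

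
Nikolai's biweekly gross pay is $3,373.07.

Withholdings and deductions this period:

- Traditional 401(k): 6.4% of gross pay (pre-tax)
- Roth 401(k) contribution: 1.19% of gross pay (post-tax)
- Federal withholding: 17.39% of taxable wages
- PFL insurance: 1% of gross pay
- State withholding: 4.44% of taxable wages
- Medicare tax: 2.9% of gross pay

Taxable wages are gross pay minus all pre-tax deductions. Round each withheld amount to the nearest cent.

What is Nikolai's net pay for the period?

$2,296.28

Traditional 401(k): $3,373.07 × 0.064 = $215.88
Taxable wages = $3,373.07 − $215.88 = $3,157.19
Federal withholding: $3,157.19 × 0.1739 = $549.04
State withholding: $3,157.19 × 0.0444 = $140.18
Medicare tax: $3,373.07 × 0.029 = $97.82
PFL insurance: $3,373.07 × 0.01 = $33.73
Roth 401(k) contribution: $3,373.07 × 0.0119 = $40.14
Total deductions = $215.88 + $549.04 + $140.18 + $97.82 + $33.73 + $40.14 = $1,076.79
Net pay = $3,373.07 − $1,076.79 = $2,296.28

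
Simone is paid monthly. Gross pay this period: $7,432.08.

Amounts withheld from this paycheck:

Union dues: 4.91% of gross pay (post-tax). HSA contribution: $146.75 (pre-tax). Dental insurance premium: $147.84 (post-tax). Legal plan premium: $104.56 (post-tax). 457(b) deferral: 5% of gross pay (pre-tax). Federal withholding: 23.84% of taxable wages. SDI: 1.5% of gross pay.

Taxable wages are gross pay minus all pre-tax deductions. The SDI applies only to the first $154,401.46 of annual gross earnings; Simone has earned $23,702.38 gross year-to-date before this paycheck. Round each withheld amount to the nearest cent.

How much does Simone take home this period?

$4,536.70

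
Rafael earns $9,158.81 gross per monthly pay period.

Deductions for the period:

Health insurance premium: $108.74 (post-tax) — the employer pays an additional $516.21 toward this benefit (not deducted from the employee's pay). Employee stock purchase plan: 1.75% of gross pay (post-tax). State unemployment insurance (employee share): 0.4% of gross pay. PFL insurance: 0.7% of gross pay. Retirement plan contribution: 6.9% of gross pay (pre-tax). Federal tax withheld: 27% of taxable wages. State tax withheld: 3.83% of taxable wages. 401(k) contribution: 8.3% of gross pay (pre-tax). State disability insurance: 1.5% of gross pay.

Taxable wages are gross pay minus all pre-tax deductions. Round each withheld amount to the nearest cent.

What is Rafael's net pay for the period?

$4,865.06

401(k) contribution: $9,158.81 × 0.083 = $760.18
Retirement plan contribution: $9,158.81 × 0.069 = $631.96
Pre-tax total = $760.18 + $631.96 = $1,392.14
Taxable wages = $9,158.81 − $1,392.14 = $7,766.67
State tax withheld: $7,766.67 × 0.0383 = $297.46
Federal tax withheld: $7,766.67 × 0.27 = $2,097.00
State disability insurance: $9,158.81 × 0.015 = $137.38
PFL insurance: $9,158.81 × 0.007 = $64.11
State unemployment insurance (employee share): $9,158.81 × 0.004 = $36.64
Health insurance premium: $108.74
Employee stock purchase plan: $9,158.81 × 0.0175 = $160.28
(Employer's $516.21 toward health insurance premium is not withheld from the employee.)
Total deductions = $760.18 + $631.96 + $297.46 + $2,097.00 + $137.38 + $64.11 + $36.64 + $108.74 + $160.28 = $4,293.75
Net pay = $9,158.81 − $4,293.75 = $4,865.06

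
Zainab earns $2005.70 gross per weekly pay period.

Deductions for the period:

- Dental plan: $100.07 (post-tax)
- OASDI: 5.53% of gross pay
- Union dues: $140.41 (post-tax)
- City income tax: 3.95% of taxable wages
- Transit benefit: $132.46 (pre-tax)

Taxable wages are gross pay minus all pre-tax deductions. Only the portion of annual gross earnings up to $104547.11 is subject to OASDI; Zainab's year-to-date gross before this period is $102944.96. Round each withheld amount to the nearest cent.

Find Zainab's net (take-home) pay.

Transit benefit: $132.46
Taxable wages = $2005.70 − $132.46 = $1873.24
City income tax: $1873.24 × 0.0395 = $73.99
OASDI: only $104547.11 − $102944.96 = $1602.15 of this check is subject → $1602.15 × 0.0553 = $88.60
Dental plan: $100.07
Union dues: $140.41
Total deductions = $132.46 + $73.99 + $88.60 + $100.07 + $140.41 = $535.53
Net pay = $2005.70 − $535.53 = $1470.17

$1470.17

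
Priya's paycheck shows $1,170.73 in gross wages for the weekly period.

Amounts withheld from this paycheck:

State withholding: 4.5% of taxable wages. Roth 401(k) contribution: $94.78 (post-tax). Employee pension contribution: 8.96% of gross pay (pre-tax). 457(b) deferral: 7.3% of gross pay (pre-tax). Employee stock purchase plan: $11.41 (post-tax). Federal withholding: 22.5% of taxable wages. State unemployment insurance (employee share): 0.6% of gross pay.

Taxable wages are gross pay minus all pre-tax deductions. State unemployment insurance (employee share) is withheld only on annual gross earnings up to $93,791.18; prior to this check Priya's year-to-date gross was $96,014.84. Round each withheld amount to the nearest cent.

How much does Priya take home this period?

$609.48

Employee pension contribution: $1,170.73 × 0.0896 = $104.90
457(b) deferral: $1,170.73 × 0.073 = $85.46
Pre-tax total = $104.90 + $85.46 = $190.36
Taxable wages = $1,170.73 − $190.36 = $980.37
Federal withholding: $980.37 × 0.225 = $220.58
State withholding: $980.37 × 0.045 = $44.12
State unemployment insurance (employee share): annual cap $93,791.18 already reached (YTD $96,014.84), so $0.00
Employee stock purchase plan: $11.41
Roth 401(k) contribution: $94.78
Total deductions = $104.90 + $85.46 + $220.58 + $44.12 + $0.00 + $11.41 + $94.78 = $561.25
Net pay = $1,170.73 − $561.25 = $609.48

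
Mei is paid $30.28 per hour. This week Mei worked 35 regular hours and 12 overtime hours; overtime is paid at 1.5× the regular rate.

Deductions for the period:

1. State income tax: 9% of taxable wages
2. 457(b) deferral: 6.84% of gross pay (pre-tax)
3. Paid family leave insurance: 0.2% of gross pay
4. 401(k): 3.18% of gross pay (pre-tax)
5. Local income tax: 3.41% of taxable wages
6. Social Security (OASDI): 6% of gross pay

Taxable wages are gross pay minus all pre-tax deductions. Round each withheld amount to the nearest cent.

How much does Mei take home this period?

Regular pay: 35 × $30.28 = $1,059.80
Overtime pay: 12 × $30.28 × 1.5 = $545.04
Gross pay = $1,059.80 + $545.04 = $1,604.84
401(k): $1,604.84 × 0.0318 = $51.03
457(b) deferral: $1,604.84 × 0.0684 = $109.77
Pre-tax total = $51.03 + $109.77 = $160.80
Taxable wages = $1,604.84 − $160.80 = $1,444.04
State income tax: $1,444.04 × 0.09 = $129.96
Local income tax: $1,444.04 × 0.0341 = $49.24
Social Security (OASDI): $1,604.84 × 0.06 = $96.29
Paid family leave insurance: $1,604.84 × 0.002 = $3.21
Total deductions = $51.03 + $109.77 + $129.96 + $49.24 + $96.29 + $3.21 = $439.50
Net pay = $1,604.84 − $439.50 = $1,165.34

$1,165.34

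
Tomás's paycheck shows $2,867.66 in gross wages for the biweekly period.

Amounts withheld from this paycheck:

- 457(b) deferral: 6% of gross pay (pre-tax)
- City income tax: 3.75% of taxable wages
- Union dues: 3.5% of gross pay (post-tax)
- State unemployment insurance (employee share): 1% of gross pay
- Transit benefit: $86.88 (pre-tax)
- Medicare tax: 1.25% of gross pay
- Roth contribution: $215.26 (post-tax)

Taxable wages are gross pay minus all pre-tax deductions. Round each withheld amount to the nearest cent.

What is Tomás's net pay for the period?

$2,130.73

457(b) deferral: $2,867.66 × 0.06 = $172.06
Transit benefit: $86.88
Pre-tax total = $172.06 + $86.88 = $258.94
Taxable wages = $2,867.66 − $258.94 = $2,608.72
City income tax: $2,608.72 × 0.0375 = $97.83
State unemployment insurance (employee share): $2,867.66 × 0.01 = $28.68
Medicare tax: $2,867.66 × 0.0125 = $35.85
Union dues: $2,867.66 × 0.035 = $100.37
Roth contribution: $215.26
Total deductions = $172.06 + $86.88 + $97.83 + $28.68 + $35.85 + $100.37 + $215.26 = $736.93
Net pay = $2,867.66 − $736.93 = $2,130.73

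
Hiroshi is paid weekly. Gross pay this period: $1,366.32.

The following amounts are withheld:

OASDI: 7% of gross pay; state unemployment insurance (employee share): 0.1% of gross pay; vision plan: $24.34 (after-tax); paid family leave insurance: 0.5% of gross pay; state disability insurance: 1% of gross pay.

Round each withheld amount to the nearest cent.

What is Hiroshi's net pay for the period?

$1,224.48

OASDI: $1,366.32 × 0.07 = $95.64
State unemployment insurance (employee share): $1,366.32 × 0.001 = $1.37
State disability insurance: $1,366.32 × 0.01 = $13.66
Paid family leave insurance: $1,366.32 × 0.005 = $6.83
Vision plan: $24.34
Total deductions = $95.64 + $1.37 + $13.66 + $6.83 + $24.34 = $141.84
Net pay = $1,366.32 − $141.84 = $1,224.48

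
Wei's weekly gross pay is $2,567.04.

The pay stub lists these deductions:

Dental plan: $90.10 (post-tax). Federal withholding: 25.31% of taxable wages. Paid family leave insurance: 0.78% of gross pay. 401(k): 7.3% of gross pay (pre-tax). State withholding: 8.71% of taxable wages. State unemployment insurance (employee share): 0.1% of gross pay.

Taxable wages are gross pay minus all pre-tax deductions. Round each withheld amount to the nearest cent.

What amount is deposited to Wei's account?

$1,457.40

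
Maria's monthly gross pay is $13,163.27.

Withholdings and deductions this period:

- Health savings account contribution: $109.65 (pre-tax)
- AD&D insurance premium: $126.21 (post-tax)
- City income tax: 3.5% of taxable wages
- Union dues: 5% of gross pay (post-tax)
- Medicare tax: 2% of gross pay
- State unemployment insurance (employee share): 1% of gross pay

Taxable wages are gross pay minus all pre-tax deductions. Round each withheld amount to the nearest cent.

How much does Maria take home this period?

Health savings account contribution: $109.65
Taxable wages = $13,163.27 − $109.65 = $13,053.62
City income tax: $13,053.62 × 0.035 = $456.88
State unemployment insurance (employee share): $13,163.27 × 0.01 = $131.63
Medicare tax: $13,163.27 × 0.02 = $263.27
Union dues: $13,163.27 × 0.05 = $658.16
AD&D insurance premium: $126.21
Total deductions = $109.65 + $456.88 + $131.63 + $263.27 + $658.16 + $126.21 = $1,745.80
Net pay = $13,163.27 − $1,745.80 = $11,417.47

$11,417.47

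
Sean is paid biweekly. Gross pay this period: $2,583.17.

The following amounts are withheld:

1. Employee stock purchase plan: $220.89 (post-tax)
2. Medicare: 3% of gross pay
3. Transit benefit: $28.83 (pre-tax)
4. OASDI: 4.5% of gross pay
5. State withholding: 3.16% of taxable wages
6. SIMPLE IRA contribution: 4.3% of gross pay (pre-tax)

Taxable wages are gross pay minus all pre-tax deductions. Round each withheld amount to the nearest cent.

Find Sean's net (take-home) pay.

$1,951.42

SIMPLE IRA contribution: $2,583.17 × 0.043 = $111.08
Transit benefit: $28.83
Pre-tax total = $111.08 + $28.83 = $139.91
Taxable wages = $2,583.17 − $139.91 = $2,443.26
State withholding: $2,443.26 × 0.0316 = $77.21
Medicare: $2,583.17 × 0.03 = $77.50
OASDI: $2,583.17 × 0.045 = $116.24
Employee stock purchase plan: $220.89
Total deductions = $111.08 + $28.83 + $77.21 + $77.50 + $116.24 + $220.89 = $631.75
Net pay = $2,583.17 − $631.75 = $1,951.42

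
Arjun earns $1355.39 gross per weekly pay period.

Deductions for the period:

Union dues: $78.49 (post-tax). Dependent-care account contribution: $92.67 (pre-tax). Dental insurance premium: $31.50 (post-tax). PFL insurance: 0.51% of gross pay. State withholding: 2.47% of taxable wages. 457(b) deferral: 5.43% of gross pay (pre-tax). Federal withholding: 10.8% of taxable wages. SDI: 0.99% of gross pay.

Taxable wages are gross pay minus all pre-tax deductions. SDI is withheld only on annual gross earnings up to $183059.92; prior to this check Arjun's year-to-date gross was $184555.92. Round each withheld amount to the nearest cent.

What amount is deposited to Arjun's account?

$914.43

457(b) deferral: $1355.39 × 0.0543 = $73.60
Dependent-care account contribution: $92.67
Pre-tax total = $73.60 + $92.67 = $166.27
Taxable wages = $1355.39 − $166.27 = $1189.12
Federal withholding: $1189.12 × 0.108 = $128.42
State withholding: $1189.12 × 0.0247 = $29.37
SDI: annual cap $183059.92 already reached (YTD $184555.92), so $0.00
PFL insurance: $1355.39 × 0.0051 = $6.91
Dental insurance premium: $31.50
Union dues: $78.49
Total deductions = $73.60 + $92.67 + $128.42 + $29.37 + $0.00 + $6.91 + $31.50 + $78.49 = $440.96
Net pay = $1355.39 − $440.96 = $914.43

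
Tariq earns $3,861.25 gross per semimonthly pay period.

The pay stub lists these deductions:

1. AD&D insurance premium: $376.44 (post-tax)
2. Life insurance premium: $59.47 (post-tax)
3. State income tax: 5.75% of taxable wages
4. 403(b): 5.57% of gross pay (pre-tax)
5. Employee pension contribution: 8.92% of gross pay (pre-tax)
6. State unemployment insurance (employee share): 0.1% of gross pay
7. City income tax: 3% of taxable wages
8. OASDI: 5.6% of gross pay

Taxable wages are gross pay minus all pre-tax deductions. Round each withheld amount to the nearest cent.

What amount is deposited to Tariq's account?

Employee pension contribution: $3,861.25 × 0.0892 = $344.42
403(b): $3,861.25 × 0.0557 = $215.07
Pre-tax total = $344.42 + $215.07 = $559.49
Taxable wages = $3,861.25 − $559.49 = $3,301.76
City income tax: $3,301.76 × 0.03 = $99.05
State income tax: $3,301.76 × 0.0575 = $189.85
OASDI: $3,861.25 × 0.056 = $216.23
State unemployment insurance (employee share): $3,861.25 × 0.001 = $3.86
Life insurance premium: $59.47
AD&D insurance premium: $376.44
Total deductions = $344.42 + $215.07 + $99.05 + $189.85 + $216.23 + $3.86 + $59.47 + $376.44 = $1,504.39
Net pay = $3,861.25 − $1,504.39 = $2,356.86

$2,356.86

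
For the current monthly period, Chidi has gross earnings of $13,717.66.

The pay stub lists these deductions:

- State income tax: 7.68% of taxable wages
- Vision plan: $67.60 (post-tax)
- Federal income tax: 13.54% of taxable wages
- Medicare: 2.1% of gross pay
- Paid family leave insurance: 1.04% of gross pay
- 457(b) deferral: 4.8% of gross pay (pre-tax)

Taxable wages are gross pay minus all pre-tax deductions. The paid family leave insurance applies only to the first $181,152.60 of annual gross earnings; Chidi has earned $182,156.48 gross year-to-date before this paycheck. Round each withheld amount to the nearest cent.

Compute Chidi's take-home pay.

$9,932.37

457(b) deferral: $13,717.66 × 0.048 = $658.45
Taxable wages = $13,717.66 − $658.45 = $13,059.21
State income tax: $13,059.21 × 0.0768 = $1,002.95
Federal income tax: $13,059.21 × 0.1354 = $1,768.22
Medicare: $13,717.66 × 0.021 = $288.07
Paid family leave insurance: annual cap $181,152.60 already reached (YTD $182,156.48), so $0.00
Vision plan: $67.60
Total deductions = $658.45 + $1,002.95 + $1,768.22 + $288.07 + $0.00 + $67.60 = $3,785.29
Net pay = $13,717.66 − $3,785.29 = $9,932.37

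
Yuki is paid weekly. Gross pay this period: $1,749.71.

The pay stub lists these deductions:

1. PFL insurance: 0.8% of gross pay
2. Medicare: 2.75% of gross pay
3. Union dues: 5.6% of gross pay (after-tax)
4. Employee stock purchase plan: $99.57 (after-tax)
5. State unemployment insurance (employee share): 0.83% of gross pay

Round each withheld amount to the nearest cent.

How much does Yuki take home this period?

$1,475.52

Medicare: $1,749.71 × 0.0275 = $48.12
State unemployment insurance (employee share): $1,749.71 × 0.0083 = $14.52
PFL insurance: $1,749.71 × 0.008 = $14.00
Employee stock purchase plan: $99.57
Union dues: $1,749.71 × 0.056 = $97.98
Total deductions = $48.12 + $14.52 + $14.00 + $99.57 + $97.98 = $274.19
Net pay = $1,749.71 − $274.19 = $1,475.52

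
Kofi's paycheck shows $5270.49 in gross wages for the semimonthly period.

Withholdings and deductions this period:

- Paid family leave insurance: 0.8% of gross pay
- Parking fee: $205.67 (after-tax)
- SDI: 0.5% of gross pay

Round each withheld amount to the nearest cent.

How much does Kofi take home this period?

Paid family leave insurance: $5270.49 × 0.008 = $42.16
SDI: $5270.49 × 0.005 = $26.35
Parking fee: $205.67
Total deductions = $42.16 + $26.35 + $205.67 = $274.18
Net pay = $5270.49 − $274.18 = $4996.31

$4996.31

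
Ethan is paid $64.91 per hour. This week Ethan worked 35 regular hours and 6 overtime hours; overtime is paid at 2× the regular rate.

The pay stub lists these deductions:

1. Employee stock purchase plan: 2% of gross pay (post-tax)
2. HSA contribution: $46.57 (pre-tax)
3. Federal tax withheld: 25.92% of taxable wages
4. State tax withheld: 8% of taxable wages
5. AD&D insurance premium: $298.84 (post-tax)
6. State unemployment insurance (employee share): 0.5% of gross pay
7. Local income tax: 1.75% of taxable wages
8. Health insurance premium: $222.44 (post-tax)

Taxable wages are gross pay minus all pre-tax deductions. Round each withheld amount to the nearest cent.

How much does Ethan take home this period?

$1,335.05

Regular pay: 35 × $64.91 = $2,271.85
Overtime pay: 6 × $64.91 × 2 = $778.92
Gross pay = $2,271.85 + $778.92 = $3,050.77
HSA contribution: $46.57
Taxable wages = $3,050.77 − $46.57 = $3,004.20
State tax withheld: $3,004.20 × 0.08 = $240.34
Federal tax withheld: $3,004.20 × 0.2592 = $778.69
Local income tax: $3,004.20 × 0.0175 = $52.57
State unemployment insurance (employee share): $3,050.77 × 0.005 = $15.25
AD&D insurance premium: $298.84
Employee stock purchase plan: $3,050.77 × 0.02 = $61.02
Health insurance premium: $222.44
Total deductions = $46.57 + $240.34 + $778.69 + $52.57 + $15.25 + $298.84 + $61.02 + $222.44 = $1,715.72
Net pay = $3,050.77 − $1,715.72 = $1,335.05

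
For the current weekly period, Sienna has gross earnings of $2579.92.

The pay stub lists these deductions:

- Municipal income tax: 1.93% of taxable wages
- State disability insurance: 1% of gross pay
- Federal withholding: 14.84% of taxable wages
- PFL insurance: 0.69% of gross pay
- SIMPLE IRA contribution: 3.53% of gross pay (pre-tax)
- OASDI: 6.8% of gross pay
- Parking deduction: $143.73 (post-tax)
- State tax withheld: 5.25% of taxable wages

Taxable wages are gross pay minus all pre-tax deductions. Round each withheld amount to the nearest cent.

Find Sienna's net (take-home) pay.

SIMPLE IRA contribution: $2579.92 × 0.0353 = $91.07
Taxable wages = $2579.92 − $91.07 = $2488.85
Federal withholding: $2488.85 × 0.1484 = $369.35
State tax withheld: $2488.85 × 0.0525 = $130.66
Municipal income tax: $2488.85 × 0.0193 = $48.03
OASDI: $2579.92 × 0.068 = $175.43
PFL insurance: $2579.92 × 0.0069 = $17.80
State disability insurance: $2579.92 × 0.01 = $25.80
Parking deduction: $143.73
Total deductions = $91.07 + $369.35 + $130.66 + $48.03 + $175.43 + $17.80 + $25.80 + $143.73 = $1001.87
Net pay = $2579.92 − $1001.87 = $1578.05

$1578.05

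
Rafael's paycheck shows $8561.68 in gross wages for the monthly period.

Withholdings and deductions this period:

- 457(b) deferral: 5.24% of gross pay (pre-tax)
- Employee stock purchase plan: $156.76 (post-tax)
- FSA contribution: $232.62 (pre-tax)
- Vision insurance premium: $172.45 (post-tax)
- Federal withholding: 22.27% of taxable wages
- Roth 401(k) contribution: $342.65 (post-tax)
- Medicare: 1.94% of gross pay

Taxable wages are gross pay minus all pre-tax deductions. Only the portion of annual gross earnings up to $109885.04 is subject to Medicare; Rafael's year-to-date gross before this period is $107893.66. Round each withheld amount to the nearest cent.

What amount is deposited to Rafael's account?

$5414.97

457(b) deferral: $8561.68 × 0.0524 = $448.63
FSA contribution: $232.62
Pre-tax total = $448.63 + $232.62 = $681.25
Taxable wages = $8561.68 − $681.25 = $7880.43
Federal withholding: $7880.43 × 0.2227 = $1754.97
Medicare: only $109885.04 − $107893.66 = $1991.38 of this check is subject → $1991.38 × 0.0194 = $38.63
Vision insurance premium: $172.45
Roth 401(k) contribution: $342.65
Employee stock purchase plan: $156.76
Total deductions = $448.63 + $232.62 + $1754.97 + $38.63 + $172.45 + $342.65 + $156.76 = $3146.71
Net pay = $8561.68 − $3146.71 = $5414.97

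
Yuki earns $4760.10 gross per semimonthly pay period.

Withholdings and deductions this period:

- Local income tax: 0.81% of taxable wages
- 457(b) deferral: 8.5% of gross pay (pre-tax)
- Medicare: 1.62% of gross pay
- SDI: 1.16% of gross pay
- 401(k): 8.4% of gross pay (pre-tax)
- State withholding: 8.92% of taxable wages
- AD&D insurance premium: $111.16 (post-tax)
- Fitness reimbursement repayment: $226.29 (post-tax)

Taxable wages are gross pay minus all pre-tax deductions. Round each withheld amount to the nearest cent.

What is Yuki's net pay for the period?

$3100.98

457(b) deferral: $4760.10 × 0.085 = $404.61
401(k): $4760.10 × 0.084 = $399.85
Pre-tax total = $404.61 + $399.85 = $804.46
Taxable wages = $4760.10 − $804.46 = $3955.64
State withholding: $3955.64 × 0.0892 = $352.84
Local income tax: $3955.64 × 0.0081 = $32.04
SDI: $4760.10 × 0.0116 = $55.22
Medicare: $4760.10 × 0.0162 = $77.11
AD&D insurance premium: $111.16
Fitness reimbursement repayment: $226.29
Total deductions = $404.61 + $399.85 + $352.84 + $32.04 + $55.22 + $77.11 + $111.16 + $226.29 = $1659.12
Net pay = $4760.10 − $1659.12 = $3100.98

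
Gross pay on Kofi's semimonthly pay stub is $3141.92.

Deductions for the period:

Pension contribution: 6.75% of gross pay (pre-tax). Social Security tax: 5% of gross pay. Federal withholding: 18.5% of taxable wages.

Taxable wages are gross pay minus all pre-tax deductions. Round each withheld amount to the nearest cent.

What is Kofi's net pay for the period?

$2230.72

Pension contribution: $3141.92 × 0.0675 = $212.08
Taxable wages = $3141.92 − $212.08 = $2929.84
Federal withholding: $2929.84 × 0.185 = $542.02
Social Security tax: $3141.92 × 0.05 = $157.10
Total deductions = $212.08 + $542.02 + $157.10 = $911.20
Net pay = $3141.92 − $911.20 = $2230.72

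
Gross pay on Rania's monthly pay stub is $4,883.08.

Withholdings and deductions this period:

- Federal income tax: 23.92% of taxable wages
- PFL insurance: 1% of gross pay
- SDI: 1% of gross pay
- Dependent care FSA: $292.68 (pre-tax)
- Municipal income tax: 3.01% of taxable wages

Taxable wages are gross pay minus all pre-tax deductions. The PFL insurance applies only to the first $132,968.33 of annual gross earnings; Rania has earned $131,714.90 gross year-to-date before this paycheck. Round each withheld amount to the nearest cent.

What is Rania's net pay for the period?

Dependent care FSA: $292.68
Taxable wages = $4,883.08 − $292.68 = $4,590.40
Municipal income tax: $4,590.40 × 0.0301 = $138.17
Federal income tax: $4,590.40 × 0.2392 = $1,098.02
SDI: $4,883.08 × 0.01 = $48.83
PFL insurance: only $132,968.33 − $131,714.90 = $1,253.43 of this check is subject → $1,253.43 × 0.01 = $12.53
Total deductions = $292.68 + $138.17 + $1,098.02 + $48.83 + $12.53 = $1,590.23
Net pay = $4,883.08 − $1,590.23 = $3,292.85

$3,292.85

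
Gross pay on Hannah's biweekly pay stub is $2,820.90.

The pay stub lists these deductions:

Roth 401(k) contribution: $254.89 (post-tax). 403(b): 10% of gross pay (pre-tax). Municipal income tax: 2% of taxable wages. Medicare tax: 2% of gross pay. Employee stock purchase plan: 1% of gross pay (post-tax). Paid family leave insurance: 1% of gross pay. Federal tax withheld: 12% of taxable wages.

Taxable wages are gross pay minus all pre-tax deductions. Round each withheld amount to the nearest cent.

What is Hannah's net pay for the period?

403(b): $2,820.90 × 0.1 = $282.09
Taxable wages = $2,820.90 − $282.09 = $2,538.81
Federal tax withheld: $2,538.81 × 0.12 = $304.66
Municipal income tax: $2,538.81 × 0.02 = $50.78
Medicare tax: $2,820.90 × 0.02 = $56.42
Paid family leave insurance: $2,820.90 × 0.01 = $28.21
Employee stock purchase plan: $2,820.90 × 0.01 = $28.21
Roth 401(k) contribution: $254.89
Total deductions = $282.09 + $304.66 + $50.78 + $56.42 + $28.21 + $28.21 + $254.89 = $1,005.26
Net pay = $2,820.90 − $1,005.26 = $1,815.64

$1,815.64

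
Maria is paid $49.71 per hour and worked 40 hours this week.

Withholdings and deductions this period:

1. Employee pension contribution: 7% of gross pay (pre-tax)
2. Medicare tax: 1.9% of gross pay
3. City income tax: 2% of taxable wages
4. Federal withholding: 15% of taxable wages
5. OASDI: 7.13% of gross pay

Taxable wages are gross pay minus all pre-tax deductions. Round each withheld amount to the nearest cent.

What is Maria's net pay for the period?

Gross pay: 40 × $49.71 = $1988.40
Employee pension contribution: $1988.40 × 0.07 = $139.19
Taxable wages = $1988.40 − $139.19 = $1849.21
Federal withholding: $1849.21 × 0.15 = $277.38
City income tax: $1849.21 × 0.02 = $36.98
OASDI: $1988.40 × 0.0713 = $141.77
Medicare tax: $1988.40 × 0.019 = $37.78
Total deductions = $139.19 + $277.38 + $36.98 + $141.77 + $37.78 = $633.10
Net pay = $1988.40 − $633.10 = $1355.30

$1355.30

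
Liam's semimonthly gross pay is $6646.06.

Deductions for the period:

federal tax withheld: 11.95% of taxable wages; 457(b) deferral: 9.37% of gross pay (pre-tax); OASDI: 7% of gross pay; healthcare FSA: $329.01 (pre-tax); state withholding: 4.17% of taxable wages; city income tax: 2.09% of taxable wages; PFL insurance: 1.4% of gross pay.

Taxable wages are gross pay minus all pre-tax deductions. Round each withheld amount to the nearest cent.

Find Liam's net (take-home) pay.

$4099.12

457(b) deferral: $6646.06 × 0.0937 = $622.74
Healthcare FSA: $329.01
Pre-tax total = $622.74 + $329.01 = $951.75
Taxable wages = $6646.06 − $951.75 = $5694.31
Federal tax withheld: $5694.31 × 0.1195 = $680.47
City income tax: $5694.31 × 0.0209 = $119.01
State withholding: $5694.31 × 0.0417 = $237.45
PFL insurance: $6646.06 × 0.014 = $93.04
OASDI: $6646.06 × 0.07 = $465.22
Total deductions = $622.74 + $329.01 + $680.47 + $119.01 + $237.45 + $93.04 + $465.22 = $2546.94
Net pay = $6646.06 − $2546.94 = $4099.12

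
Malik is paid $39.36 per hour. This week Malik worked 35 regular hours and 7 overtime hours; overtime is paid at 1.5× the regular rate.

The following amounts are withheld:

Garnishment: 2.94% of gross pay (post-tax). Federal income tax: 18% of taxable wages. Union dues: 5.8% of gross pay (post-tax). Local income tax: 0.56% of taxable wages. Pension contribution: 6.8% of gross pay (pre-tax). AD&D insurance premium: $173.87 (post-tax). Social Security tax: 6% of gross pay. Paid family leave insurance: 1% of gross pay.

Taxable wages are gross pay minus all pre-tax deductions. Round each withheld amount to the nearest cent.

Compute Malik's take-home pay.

$903.56

Regular pay: 35 × $39.36 = $1,377.60
Overtime pay: 7 × $39.36 × 1.5 = $413.28
Gross pay = $1,377.60 + $413.28 = $1,790.88
Pension contribution: $1,790.88 × 0.068 = $121.78
Taxable wages = $1,790.88 − $121.78 = $1,669.10
Federal income tax: $1,669.10 × 0.18 = $300.44
Local income tax: $1,669.10 × 0.0056 = $9.35
Social Security tax: $1,790.88 × 0.06 = $107.45
Paid family leave insurance: $1,790.88 × 0.01 = $17.91
AD&D insurance premium: $173.87
Union dues: $1,790.88 × 0.058 = $103.87
Garnishment: $1,790.88 × 0.0294 = $52.65
Total deductions = $121.78 + $300.44 + $9.35 + $107.45 + $17.91 + $173.87 + $103.87 + $52.65 = $887.32
Net pay = $1,790.88 − $887.32 = $903.56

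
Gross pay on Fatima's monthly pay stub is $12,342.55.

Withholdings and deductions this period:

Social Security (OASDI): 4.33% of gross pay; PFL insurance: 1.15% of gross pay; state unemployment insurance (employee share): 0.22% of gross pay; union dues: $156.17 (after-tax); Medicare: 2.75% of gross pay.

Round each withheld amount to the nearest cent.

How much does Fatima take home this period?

Medicare: $12,342.55 × 0.0275 = $339.42
PFL insurance: $12,342.55 × 0.0115 = $141.94
Social Security (OASDI): $12,342.55 × 0.0433 = $534.43
State unemployment insurance (employee share): $12,342.55 × 0.0022 = $27.15
Union dues: $156.17
Total deductions = $339.42 + $141.94 + $534.43 + $27.15 + $156.17 = $1,199.11
Net pay = $12,342.55 − $1,199.11 = $11,143.44

$11,143.44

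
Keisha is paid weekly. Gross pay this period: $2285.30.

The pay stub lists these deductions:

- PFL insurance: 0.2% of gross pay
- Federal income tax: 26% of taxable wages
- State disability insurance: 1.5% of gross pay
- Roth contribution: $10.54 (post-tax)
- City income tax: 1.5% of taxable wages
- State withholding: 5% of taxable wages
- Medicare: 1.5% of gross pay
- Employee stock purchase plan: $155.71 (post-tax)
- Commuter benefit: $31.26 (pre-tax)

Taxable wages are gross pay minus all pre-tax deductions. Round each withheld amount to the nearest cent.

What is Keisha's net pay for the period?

$1282.10

Commuter benefit: $31.26
Taxable wages = $2285.30 − $31.26 = $2254.04
State withholding: $2254.04 × 0.05 = $112.70
Federal income tax: $2254.04 × 0.26 = $586.05
City income tax: $2254.04 × 0.015 = $33.81
PFL insurance: $2285.30 × 0.002 = $4.57
Medicare: $2285.30 × 0.015 = $34.28
State disability insurance: $2285.30 × 0.015 = $34.28
Roth contribution: $10.54
Employee stock purchase plan: $155.71
Total deductions = $31.26 + $112.70 + $586.05 + $33.81 + $4.57 + $34.28 + $34.28 + $10.54 + $155.71 = $1003.20
Net pay = $2285.30 − $1003.20 = $1282.10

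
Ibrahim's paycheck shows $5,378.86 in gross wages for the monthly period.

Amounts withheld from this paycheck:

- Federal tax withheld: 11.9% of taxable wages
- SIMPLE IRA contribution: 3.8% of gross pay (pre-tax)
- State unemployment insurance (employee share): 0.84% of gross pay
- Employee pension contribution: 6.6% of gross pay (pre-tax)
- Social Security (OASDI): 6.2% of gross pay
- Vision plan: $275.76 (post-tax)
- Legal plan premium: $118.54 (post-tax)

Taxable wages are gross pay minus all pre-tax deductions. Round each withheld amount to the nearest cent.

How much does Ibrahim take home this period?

SIMPLE IRA contribution: $5,378.86 × 0.038 = $204.40
Employee pension contribution: $5,378.86 × 0.066 = $355.00
Pre-tax total = $204.40 + $355.00 = $559.40
Taxable wages = $5,378.86 − $559.40 = $4,819.46
Federal tax withheld: $4,819.46 × 0.119 = $573.52
Social Security (OASDI): $5,378.86 × 0.062 = $333.49
State unemployment insurance (employee share): $5,378.86 × 0.0084 = $45.18
Legal plan premium: $118.54
Vision plan: $275.76
Total deductions = $204.40 + $355.00 + $573.52 + $333.49 + $45.18 + $118.54 + $275.76 = $1,905.89
Net pay = $5,378.86 − $1,905.89 = $3,472.97

$3,472.97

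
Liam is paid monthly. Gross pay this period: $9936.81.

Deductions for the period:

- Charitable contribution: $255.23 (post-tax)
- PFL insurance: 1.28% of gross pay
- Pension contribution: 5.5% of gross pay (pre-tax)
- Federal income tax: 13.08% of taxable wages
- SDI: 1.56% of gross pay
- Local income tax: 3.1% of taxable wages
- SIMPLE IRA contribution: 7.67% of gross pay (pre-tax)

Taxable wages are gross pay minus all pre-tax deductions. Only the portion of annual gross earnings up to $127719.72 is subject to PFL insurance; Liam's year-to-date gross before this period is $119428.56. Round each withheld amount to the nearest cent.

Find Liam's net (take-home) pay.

$6715.74

SIMPLE IRA contribution: $9936.81 × 0.0767 = $762.15
Pension contribution: $9936.81 × 0.055 = $546.52
Pre-tax total = $762.15 + $546.52 = $1308.67
Taxable wages = $9936.81 − $1308.67 = $8628.14
Local income tax: $8628.14 × 0.031 = $267.47
Federal income tax: $8628.14 × 0.1308 = $1128.56
PFL insurance: only $127719.72 − $119428.56 = $8291.16 of this check is subject → $8291.16 × 0.0128 = $106.13
SDI: $9936.81 × 0.0156 = $155.01
Charitable contribution: $255.23
Total deductions = $762.15 + $546.52 + $267.47 + $1128.56 + $106.13 + $155.01 + $255.23 = $3221.07
Net pay = $9936.81 − $3221.07 = $6715.74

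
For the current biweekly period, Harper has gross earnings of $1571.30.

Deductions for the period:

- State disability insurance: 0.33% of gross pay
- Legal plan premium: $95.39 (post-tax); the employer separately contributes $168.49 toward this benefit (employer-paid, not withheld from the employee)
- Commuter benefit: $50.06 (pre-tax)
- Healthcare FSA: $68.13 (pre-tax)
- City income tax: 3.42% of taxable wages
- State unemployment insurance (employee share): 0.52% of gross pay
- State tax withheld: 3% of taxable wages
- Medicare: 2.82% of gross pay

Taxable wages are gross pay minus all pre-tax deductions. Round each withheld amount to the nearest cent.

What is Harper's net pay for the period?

$1206.76

Healthcare FSA: $68.13
Commuter benefit: $50.06
Pre-tax total = $68.13 + $50.06 = $118.19
Taxable wages = $1571.30 − $118.19 = $1453.11
City income tax: $1453.11 × 0.0342 = $49.70
State tax withheld: $1453.11 × 0.03 = $43.59
State unemployment insurance (employee share): $1571.30 × 0.0052 = $8.17
State disability insurance: $1571.30 × 0.0033 = $5.19
Medicare: $1571.30 × 0.0282 = $44.31
Legal plan premium: $95.39
(Employer's $168.49 toward legal plan premium is not withheld from the employee.)
Total deductions = $68.13 + $50.06 + $49.70 + $43.59 + $8.17 + $5.19 + $44.31 + $95.39 = $364.54
Net pay = $1571.30 − $364.54 = $1206.76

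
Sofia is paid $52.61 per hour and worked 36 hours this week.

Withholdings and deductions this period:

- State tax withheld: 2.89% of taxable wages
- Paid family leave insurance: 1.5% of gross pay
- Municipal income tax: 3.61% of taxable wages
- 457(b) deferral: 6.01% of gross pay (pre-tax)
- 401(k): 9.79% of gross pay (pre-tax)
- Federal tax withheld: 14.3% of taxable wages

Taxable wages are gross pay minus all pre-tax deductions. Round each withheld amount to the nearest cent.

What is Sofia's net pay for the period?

$1234.60

Gross pay: 36 × $52.61 = $1893.96
401(k): $1893.96 × 0.0979 = $185.42
457(b) deferral: $1893.96 × 0.0601 = $113.83
Pre-tax total = $185.42 + $113.83 = $299.25
Taxable wages = $1893.96 − $299.25 = $1594.71
Federal tax withheld: $1594.71 × 0.143 = $228.04
Municipal income tax: $1594.71 × 0.0361 = $57.57
State tax withheld: $1594.71 × 0.0289 = $46.09
Paid family leave insurance: $1893.96 × 0.015 = $28.41
Total deductions = $185.42 + $113.83 + $228.04 + $57.57 + $46.09 + $28.41 = $659.36
Net pay = $1893.96 − $659.36 = $1234.60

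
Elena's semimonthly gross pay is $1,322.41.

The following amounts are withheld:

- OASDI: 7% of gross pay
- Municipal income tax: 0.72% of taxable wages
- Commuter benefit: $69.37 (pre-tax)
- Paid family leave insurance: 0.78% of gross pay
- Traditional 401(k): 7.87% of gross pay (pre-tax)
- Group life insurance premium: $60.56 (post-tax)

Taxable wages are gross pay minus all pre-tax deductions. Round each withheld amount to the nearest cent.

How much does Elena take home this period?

$977.26

Commuter benefit: $69.37
Traditional 401(k): $1,322.41 × 0.0787 = $104.07
Pre-tax total = $69.37 + $104.07 = $173.44
Taxable wages = $1,322.41 − $173.44 = $1,148.97
Municipal income tax: $1,148.97 × 0.0072 = $8.27
Paid family leave insurance: $1,322.41 × 0.0078 = $10.31
OASDI: $1,322.41 × 0.07 = $92.57
Group life insurance premium: $60.56
Total deductions = $69.37 + $104.07 + $8.27 + $10.31 + $92.57 + $60.56 = $345.15
Net pay = $1,322.41 − $345.15 = $977.26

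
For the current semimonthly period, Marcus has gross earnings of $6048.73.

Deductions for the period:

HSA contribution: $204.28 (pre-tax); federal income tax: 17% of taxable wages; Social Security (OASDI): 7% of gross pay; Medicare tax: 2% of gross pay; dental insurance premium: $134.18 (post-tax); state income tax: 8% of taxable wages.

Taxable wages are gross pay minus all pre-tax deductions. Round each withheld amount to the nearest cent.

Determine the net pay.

$3704.77

HSA contribution: $204.28
Taxable wages = $6048.73 − $204.28 = $5844.45
State income tax: $5844.45 × 0.08 = $467.56
Federal income tax: $5844.45 × 0.17 = $993.56
Social Security (OASDI): $6048.73 × 0.07 = $423.41
Medicare tax: $6048.73 × 0.02 = $120.97
Dental insurance premium: $134.18
Total deductions = $204.28 + $467.56 + $993.56 + $423.41 + $120.97 + $134.18 = $2343.96
Net pay = $6048.73 − $2343.96 = $3704.77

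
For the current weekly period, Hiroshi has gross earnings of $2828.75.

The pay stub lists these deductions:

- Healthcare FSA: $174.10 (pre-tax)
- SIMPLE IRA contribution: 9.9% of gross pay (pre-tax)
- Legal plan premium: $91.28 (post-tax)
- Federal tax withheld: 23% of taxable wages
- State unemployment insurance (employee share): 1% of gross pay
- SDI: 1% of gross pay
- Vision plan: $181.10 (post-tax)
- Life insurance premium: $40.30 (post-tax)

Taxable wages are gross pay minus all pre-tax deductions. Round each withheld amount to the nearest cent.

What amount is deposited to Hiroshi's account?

$1459.18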